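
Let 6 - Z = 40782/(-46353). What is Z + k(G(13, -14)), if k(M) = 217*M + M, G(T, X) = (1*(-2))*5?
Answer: -33576880/15451 ≈ -2173.1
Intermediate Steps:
G(T, X) = -10 (G(T, X) = -2*5 = -10)
Z = 106300/15451 (Z = 6 - 40782/(-46353) = 6 - 40782*(-1)/46353 = 6 - 1*(-13594/15451) = 6 + 13594/15451 = 106300/15451 ≈ 6.8798)
k(M) = 218*M
Z + k(G(13, -14)) = 106300/15451 + 218*(-10) = 106300/15451 - 2180 = -33576880/15451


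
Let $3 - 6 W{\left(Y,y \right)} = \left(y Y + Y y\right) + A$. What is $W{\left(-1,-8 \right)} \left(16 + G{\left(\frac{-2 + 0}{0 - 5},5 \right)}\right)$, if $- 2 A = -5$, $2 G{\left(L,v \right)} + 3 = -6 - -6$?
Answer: $- \frac{899}{24} \approx -37.458$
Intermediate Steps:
$G{\left(L,v \right)} = - \frac{3}{2}$ ($G{\left(L,v \right)} = - \frac{3}{2} + \frac{-6 - -6}{2} = - \frac{3}{2} + \frac{-6 + 6}{2} = - \frac{3}{2} + \frac{1}{2} \cdot 0 = - \frac{3}{2} + 0 = - \frac{3}{2}$)
$A = \frac{5}{2}$ ($A = \left(- \frac{1}{2}\right) \left(-5\right) = \frac{5}{2} \approx 2.5$)
$W{\left(Y,y \right)} = \frac{1}{12} - \frac{Y y}{3}$ ($W{\left(Y,y \right)} = \frac{1}{2} - \frac{\left(y Y + Y y\right) + \frac{5}{2}}{6} = \frac{1}{2} - \frac{\left(Y y + Y y\right) + \frac{5}{2}}{6} = \frac{1}{2} - \frac{2 Y y + \frac{5}{2}}{6} = \frac{1}{2} - \frac{\frac{5}{2} + 2 Y y}{6} = \frac{1}{2} - \left(\frac{5}{12} + \frac{Y y}{3}\right) = \frac{1}{12} - \frac{Y y}{3}$)
$W{\left(-1,-8 \right)} \left(16 + G{\left(\frac{-2 + 0}{0 - 5},5 \right)}\right) = \left(\frac{1}{12} - \left(- \frac{1}{3}\right) \left(-8\right)\right) \left(16 - \frac{3}{2}\right) = \left(\frac{1}{12} - \frac{8}{3}\right) \frac{29}{2} = \left(- \frac{31}{12}\right) \frac{29}{2} = - \frac{899}{24}$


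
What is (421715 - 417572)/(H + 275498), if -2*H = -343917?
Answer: 8286/894913 ≈ 0.0092590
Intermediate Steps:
H = 343917/2 (H = -½*(-343917) = 343917/2 ≈ 1.7196e+5)
(421715 - 417572)/(H + 275498) = (421715 - 417572)/(343917/2 + 275498) = 4143/(894913/2) = 4143*(2/894913) = 8286/894913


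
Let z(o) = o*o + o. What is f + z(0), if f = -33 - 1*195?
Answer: -228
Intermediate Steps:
f = -228 (f = -33 - 195 = -228)
z(o) = o + o² (z(o) = o² + o = o + o²)
f + z(0) = -228 + 0*(1 + 0) = -228 + 0*1 = -228 + 0 = -228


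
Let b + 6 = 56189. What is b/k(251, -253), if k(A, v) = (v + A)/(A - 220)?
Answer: -1741673/2 ≈ -8.7084e+5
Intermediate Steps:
b = 56183 (b = -6 + 56189 = 56183)
k(A, v) = (A + v)/(-220 + A)
b/k(251, -253) = 56183/(((251 - 253)/(-220 + 251))) = 56183/((-2/31)) = 56183/(((1/31)*(-2))) = 56183/(-2/31) = 56183*(-31/2) = -1741673/2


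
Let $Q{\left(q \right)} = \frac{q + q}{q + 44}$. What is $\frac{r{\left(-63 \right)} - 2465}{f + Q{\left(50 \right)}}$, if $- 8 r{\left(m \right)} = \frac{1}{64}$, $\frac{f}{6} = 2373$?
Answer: $- \frac{59317807}{342648832} \approx -0.17312$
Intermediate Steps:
$f = 14238$ ($f = 6 \cdot 2373 = 14238$)
$r{\left(m \right)} = - \frac{1}{512}$ ($r{\left(m \right)} = - \frac{1}{8 \cdot 64} = \left(- \frac{1}{8}\right) \frac{1}{64} = - \frac{1}{512}$)
$Q{\left(q \right)} = \frac{2 q}{44 + q}$
$\frac{r{\left(-63 \right)} - 2465}{f + Q{\left(50 \right)}} = \frac{- \frac{1}{512} - 2465}{14238 + 2 \cdot 50 \frac{1}{44 + 50}} = - \frac{1262081}{512 \left(14238 + 2 \cdot 50 \cdot \frac{1}{94}\right)} = - \frac{1262081}{512 \left(14238 + \frac{50}{47}\right)} = - \frac{1262081}{512 \cdot \frac{669236}{47}} = \left(- \frac{1262081}{512}\right) \frac{47}{669236} = - \frac{59317807}{342648832}$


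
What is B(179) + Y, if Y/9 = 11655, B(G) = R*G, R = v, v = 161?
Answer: 133714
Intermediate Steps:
R = 161
B(G) = 161*G
Y = 104895 (Y = 9*11655 = 104895)
B(179) + Y = 161*179 + 104895 = 28819 + 104895 = 133714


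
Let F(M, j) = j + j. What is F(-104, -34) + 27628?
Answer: 27560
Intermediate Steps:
F(M, j) = 2*j
F(-104, -34) + 27628 = 2*(-34) + 27628 = -68 + 27628 = 27560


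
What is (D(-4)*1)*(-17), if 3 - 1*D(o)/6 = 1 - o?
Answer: 204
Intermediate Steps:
D(o) = 12 + 6*o (D(o) = 18 - 6*(1 - o) = 18 + (-6 + 6*o) = 12 + 6*o)
(D(-4)*1)*(-17) = ((12 + 6*(-4))*1)*(-17) = ((12 - 24)*1)*(-17) = -12*1*(-17) = -12*(-17) = 204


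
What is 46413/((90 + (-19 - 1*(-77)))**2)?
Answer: 46413/21904 ≈ 2.1189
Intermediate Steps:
46413/((90 + (-19 - 1*(-77)))**2) = 46413/((90 + (-19 + 77))**2) = 46413/((90 + 58)**2) = 46413/(148**2) = 46413/21904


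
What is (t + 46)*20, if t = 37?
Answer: 1660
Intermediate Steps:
(t + 46)*20 = (37 + 46)*20 = 83*20 = 1660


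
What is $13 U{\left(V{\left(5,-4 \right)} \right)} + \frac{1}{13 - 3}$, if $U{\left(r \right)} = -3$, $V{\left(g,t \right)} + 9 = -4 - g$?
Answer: $- \frac{389}{10} \approx -38.9$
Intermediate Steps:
$V{\left(g,t \right)} = -13 - g$ ($V{\left(g,t \right)} = -9 - \left(4 + g\right) = -13 - g$)
$13 U{\left(V{\left(5,-4 \right)} \right)} + \frac{1}{13 - 3} = 13 \left(-3\right) + \frac{1}{13 - 3} = -39 + \frac{1}{10} = - \frac{389}{10}$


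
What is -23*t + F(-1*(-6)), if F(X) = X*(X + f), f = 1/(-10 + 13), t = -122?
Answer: 2844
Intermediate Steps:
f = ⅓ (f = 1/3 = ⅓ ≈ 0.33333)
F(X) = X*(⅓ + X) (F(X) = X*(X + ⅓) = X*(⅓ + X))
-23*t + F(-1*(-6)) = -23*(-122) + (-1*(-6))*(⅓ - 1*(-6)) = 2806 + 6*(⅓ + 6) = 2806 + 6*(19/3) = 2806 + 38 = 2844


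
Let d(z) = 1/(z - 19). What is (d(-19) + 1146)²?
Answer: 1896341209/1444 ≈ 1.3133e+6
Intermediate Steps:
d(z) = 1/(-19 + z)
(d(-19) + 1146)² = (1/(-19 - 19) + 1146)² = (1/(-38) + 1146)² = (-1/38 + 1146)² = (43547/38)² = 1896341209/1444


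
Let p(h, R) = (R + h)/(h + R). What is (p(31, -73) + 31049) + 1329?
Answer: 32379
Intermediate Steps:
p(h, R) = 1 (p(h, R) = (R + h)/(R + h) = 1)
(p(31, -73) + 31049) + 1329 = (1 + 31049) + 1329 = 31050 + 1329 = 32379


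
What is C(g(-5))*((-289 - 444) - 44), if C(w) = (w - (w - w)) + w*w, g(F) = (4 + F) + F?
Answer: -23310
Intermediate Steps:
g(F) = 4 + 2*F
C(w) = w + w**2 (C(w) = (w - 1*0) + w**2 = (w + 0) + w**2 = w + w**2)
C(g(-5))*((-289 - 444) - 44) = ((4 + 2*(-5))*(1 + (4 + 2*(-5))))*((-289 - 444) - 44) = ((4 - 10)*(1 + (4 - 10)))*(-733 - 44) = -6*(1 - 6)*(-777) = -6*(-5)*(-777) = 30*(-777) = -23310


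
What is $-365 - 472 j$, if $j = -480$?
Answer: $226195$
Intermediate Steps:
$-365 - 472 j = -365 - -226560 = -365 + 226560 = 226195$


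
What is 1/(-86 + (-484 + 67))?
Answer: -1/503 ≈ -0.0019881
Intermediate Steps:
1/(-86 + (-484 + 67)) = 1/(-86 - 417) = 1/(-503) = -1/503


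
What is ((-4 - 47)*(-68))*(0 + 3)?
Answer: 10404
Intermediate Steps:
((-4 - 47)*(-68))*(0 + 3) = -51*(-68)*3 = 3468*3 = 10404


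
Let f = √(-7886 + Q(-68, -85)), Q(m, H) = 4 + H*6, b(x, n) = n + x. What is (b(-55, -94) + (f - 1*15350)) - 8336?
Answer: -23835 + 2*I*√2098 ≈ -23835.0 + 91.608*I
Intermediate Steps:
Q(m, H) = 4 + 6*H
f = 2*I*√2098 (f = √(-7886 + (4 + 6*(-85))) = √(-7886 + (4 - 510)) = √(-7886 - 506) = √(-8392) = 2*I*√2098 ≈ 91.608*I)
(b(-55, -94) + (f - 1*15350)) - 8336 = ((-94 - 55) + (2*I*√2098 - 1*15350)) - 8336 = (-149 + (2*I*√2098 - 15350)) - 8336 = (-149 + (-15350 + 2*I*√2098)) - 8336 = (-15499 + 2*I*√2098) - 8336 = -23835 + 2*I*√2098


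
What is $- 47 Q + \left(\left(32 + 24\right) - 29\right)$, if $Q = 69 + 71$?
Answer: $-6553$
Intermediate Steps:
$Q = 140$
$- 47 Q + \left(\left(32 + 24\right) - 29\right) = \left(-47\right) 140 + \left(\left(32 + 24\right) - 29\right) = -6580 + \left(56 - 29\right) = -6580 + 27 = -6553$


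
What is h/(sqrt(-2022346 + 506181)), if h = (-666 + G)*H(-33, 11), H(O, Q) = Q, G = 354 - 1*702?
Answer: 11154*I*sqrt(1516165)/1516165 ≈ 9.0585*I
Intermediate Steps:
G = -348 (G = 354 - 702 = -348)
h = -11154 (h = (-666 - 348)*11 = -1014*11 = -11154)
h/(sqrt(-2022346 + 506181)) = -11154/sqrt(-2022346 + 506181) = -11154*(-I*sqrt(1516165)/1516165) = -(-11154)*I*sqrt(1516165)/1516165 = 11154*I*sqrt(1516165)/1516165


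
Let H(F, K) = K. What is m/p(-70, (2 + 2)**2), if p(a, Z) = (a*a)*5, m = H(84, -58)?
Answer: -29/12250 ≈ -0.0023673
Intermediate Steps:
m = -58
p(a, Z) = 5*a**2 (p(a, Z) = a**2*5 = 5*a**2)
m/p(-70, (2 + 2)**2) = -58/(5*(-70)**2) = -58/(5*4900) = -58/24500 = -58*1/24500 = -29/12250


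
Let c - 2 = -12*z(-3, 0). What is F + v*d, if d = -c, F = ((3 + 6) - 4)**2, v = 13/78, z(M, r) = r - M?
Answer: 92/3 ≈ 30.667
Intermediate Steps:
c = -34 (c = 2 - 12*(0 - 1*(-3)) = 2 - 12*(0 + 3) = 2 - 12*3 = 2 - 36 = -34)
v = 1/6 (v = 13*(1/78) = 1/6 ≈ 0.16667)
F = 25 (F = (9 - 4)**2 = 5**2 = 25)
d = 34 (d = -1*(-34) = 34)
F + v*d = 25 + (1/6)*34 = 25 + 17/3 = 92/3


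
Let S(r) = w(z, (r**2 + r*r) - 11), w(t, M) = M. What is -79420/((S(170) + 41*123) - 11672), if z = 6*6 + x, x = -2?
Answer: -3971/2558 ≈ -1.5524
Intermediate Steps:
z = 34 (z = 6*6 - 2 = 36 - 2 = 34)
S(r) = -11 + 2*r**2 (S(r) = (r**2 + r*r) - 11 = (r**2 + r**2) - 11 = 2*r**2 - 11 = -11 + 2*r**2)
-79420/((S(170) + 41*123) - 11672) = -79420/(((-11 + 2*170**2) + 41*123) - 11672) = -79420/(((-11 + 2*28900) + 5043) - 11672) = -79420/(((-11 + 57800) + 5043) - 11672) = -79420/((57789 + 5043) - 11672) = -79420/(62832 - 11672) = -79420/51160 = -79420*1/51160 = -3971/2558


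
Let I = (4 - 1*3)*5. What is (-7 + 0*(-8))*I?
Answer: -35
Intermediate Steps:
I = 5 (I = (4 - 3)*5 = 1*5 = 5)
(-7 + 0*(-8))*I = (-7 + 0*(-8))*5 = (-7 + 0)*5 = -7*5 = -35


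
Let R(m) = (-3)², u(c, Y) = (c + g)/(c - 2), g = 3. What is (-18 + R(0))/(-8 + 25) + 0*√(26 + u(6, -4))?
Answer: -9/17 ≈ -0.52941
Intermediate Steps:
u(c, Y) = (3 + c)/(-2 + c) (u(c, Y) = (c + 3)/(c - 2) = (3 + c)/(-2 + c))
R(m) = 9
(-18 + R(0))/(-8 + 25) + 0*√(26 + u(6, -4)) = (-18 + 9)/(-8 + 25) + 0*√(26 + (3 + 6)/(-2 + 6)) = -9/17 + 0*√(26 + 9/4) = -9/17 + 0*√(113/4) = -9/17 + 0*(√113/2) = -9/17 + 0 = -9/17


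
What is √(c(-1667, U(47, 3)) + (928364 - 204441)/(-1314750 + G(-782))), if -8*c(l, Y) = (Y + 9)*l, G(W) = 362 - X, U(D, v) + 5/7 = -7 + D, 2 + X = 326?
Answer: √4347521792553282/657356 ≈ 100.30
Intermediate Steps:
X = 324 (X = -2 + 326 = 324)
U(D, v) = -54/7 + D (U(D, v) = -5/7 + (-7 + D) = -54/7 + D)
G(W) = 38 (G(W) = 362 - 1*324 = 362 - 324 = 38)
c(l, Y) = -l*(9 + Y)/8 (c(l, Y) = -(Y + 9)*l/8 = -(9 + Y)*l/8 = -l*(9 + Y)/8)
√(c(-1667, U(47, 3)) + (928364 - 204441)/(-1314750 + G(-782))) = √(-⅛*(-1667)*(9 + (-54/7 + 47)) + (928364 - 204441)/(-1314750 + 38)) = √(-⅛*(-1667)*(9 + 275/7) + 723923/(-1314712)) = √(-⅛*(-1667)*338/7 + 723923*(-1/1314712)) = √(281723/28 - 723923/1314712) = √(13227297819/1314712) = √4347521792553282/657356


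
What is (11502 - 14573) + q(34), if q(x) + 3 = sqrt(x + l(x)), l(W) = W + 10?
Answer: -3074 + sqrt(78) ≈ -3065.2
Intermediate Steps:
l(W) = 10 + W
q(x) = -3 + sqrt(10 + 2*x) (q(x) = -3 + sqrt(x + (10 + x)) = -3 + sqrt(10 + 2*x))
(11502 - 14573) + q(34) = (11502 - 14573) + (-3 + sqrt(10 + 2*34)) = -3071 + (-3 + sqrt(10 + 68)) = -3071 + (-3 + sqrt(78)) = -3074 + sqrt(78)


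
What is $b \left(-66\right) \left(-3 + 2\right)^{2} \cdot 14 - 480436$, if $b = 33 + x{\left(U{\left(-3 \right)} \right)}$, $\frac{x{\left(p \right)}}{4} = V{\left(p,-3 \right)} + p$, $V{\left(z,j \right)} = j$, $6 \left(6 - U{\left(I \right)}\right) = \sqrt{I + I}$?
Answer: $-522016 + 616 i \sqrt{6} \approx -5.2202 \cdot 10^{5} + 1508.9 i$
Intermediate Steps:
$U{\left(I \right)} = 6 - \frac{\sqrt{2} \sqrt{I}}{6}$ ($U{\left(I \right)} = 6 - \frac{\sqrt{I + I}}{6} = 6 - \frac{\sqrt{2 I}}{6} = 6 - \frac{\sqrt{2} \sqrt{I}}{6}$)
$x{\left(p \right)} = -12 + 4 p$ ($x{\left(p \right)} = 4 \left(-3 + p\right) = -12 + 4 p$)
$b = 45 - \frac{2 i \sqrt{6}}{3}$ ($b = 33 - \left(12 - 4 \left(6 - \frac{\sqrt{2} \sqrt{-3}}{6}\right)\right) = 33 - \left(12 - 4 \left(6 - \frac{\sqrt{2} i \sqrt{3}}{6}\right)\right) = 33 - \left(12 - 4 \left(6 - \frac{i \sqrt{6}}{6}\right)\right) = 33 + \left(-12 + \left(24 - \frac{2 i \sqrt{6}}{3}\right)\right) = 33 + \left(12 - \frac{2 i \sqrt{6}}{3}\right) = 45 - \frac{2 i \sqrt{6}}{3} \approx 45.0 - 1.633 i$)
$b \left(-66\right) \left(-3 + 2\right)^{2} \cdot 14 - 480436 = \left(45 - \frac{2 i \sqrt{6}}{3}\right) \left(-66\right) \left(-3 + 2\right)^{2} \cdot 14 - 480436 = \left(-2970 + 44 i \sqrt{6}\right) \left(-1\right)^{2} \cdot 14 - 480436 = \left(-2970 + 44 i \sqrt{6}\right) 1 \cdot 14 - 480436 = \left(-2970 + 44 i \sqrt{6}\right) 14 - 480436 = \left(-41580 + 616 i \sqrt{6}\right) - 480436 = -522016 + 616 i \sqrt{6}$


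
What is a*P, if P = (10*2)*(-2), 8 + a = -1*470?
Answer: 19120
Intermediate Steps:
a = -478 (a = -8 - 1*470 = -8 - 470 = -478)
P = -40 (P = 20*(-2) = -40)
a*P = -478*(-40) = 19120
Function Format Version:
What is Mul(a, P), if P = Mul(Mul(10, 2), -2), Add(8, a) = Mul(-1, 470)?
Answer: 19120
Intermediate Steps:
a = -478 (a = Add(-8, Mul(-1, 470)) = Add(-8, -470) = -478)
P = -40 (P = Mul(20, -2) = -40)
Mul(a, P) = Mul(-478, -40) = 19120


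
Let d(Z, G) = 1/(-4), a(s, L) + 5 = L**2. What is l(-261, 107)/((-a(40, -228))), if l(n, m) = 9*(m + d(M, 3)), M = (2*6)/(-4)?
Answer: -3843/207916 ≈ -0.018483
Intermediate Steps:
M = -3 (M = 12*(-1/4) = -3)
a(s, L) = -5 + L**2
d(Z, G) = -1/4
l(n, m) = -9/4 + 9*m (l(n, m) = 9*(m - 1/4) = 9*(-1/4 + m) = -9/4 + 9*m)
l(-261, 107)/((-a(40, -228))) = (-9/4 + 9*107)/((-(-5 + (-228)**2))) = (-9/4 + 963)/((-(-5 + 51984))) = 3843/(4*((-1*51979))) = (3843/4)/(-51979) = (3843/4)*(-1/51979) = -3843/207916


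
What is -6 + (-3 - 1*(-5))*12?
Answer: 18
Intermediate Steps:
-6 + (-3 - 1*(-5))*12 = -6 + (-3 + 5)*12 = -6 + 2*12 = -6 + 24 = 18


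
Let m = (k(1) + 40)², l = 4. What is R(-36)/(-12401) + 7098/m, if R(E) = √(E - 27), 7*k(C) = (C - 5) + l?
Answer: 3549/800 - 3*I*√7/12401 ≈ 4.4362 - 0.00064005*I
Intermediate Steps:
k(C) = -⅐ + C/7 (k(C) = ((C - 5) + 4)/7 = ((-5 + C) + 4)/7 = (-1 + C)/7 = -⅐ + C/7)
R(E) = √(-27 + E)
m = 1600 (m = ((-⅐ + (⅐)*1) + 40)² = ((-⅐ + ⅐) + 40)² = (0 + 40)² = 40² = 1600)
R(-36)/(-12401) + 7098/m = √(-27 - 36)/(-12401) + 7098/1600 = √(-63)*(-1/12401) + 7098*(1/1600) = (3*I*√7)*(-1/12401) + 3549/800 = -3*I*√7/12401 + 3549/800 = 3549/800 - 3*I*√7/12401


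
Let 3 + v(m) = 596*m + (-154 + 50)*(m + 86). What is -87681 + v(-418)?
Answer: -302284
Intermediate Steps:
v(m) = -8947 + 492*m (v(m) = -3 + (596*m + (-154 + 50)*(m + 86)) = -3 + (596*m - 104*(86 + m)) = -3 + (596*m + (-8944 - 104*m)) = -3 + (-8944 + 492*m) = -8947 + 492*m)
-87681 + v(-418) = -87681 + (-8947 + 492*(-418)) = -87681 + (-8947 - 205656) = -87681 - 214603 = -302284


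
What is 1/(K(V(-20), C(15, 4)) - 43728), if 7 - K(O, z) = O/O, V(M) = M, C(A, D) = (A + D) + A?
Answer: -1/43722 ≈ -2.2872e-5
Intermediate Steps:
C(A, D) = D + 2*A
K(O, z) = 6 (K(O, z) = 7 - O/O = 7 - 1*1 = 7 - 1 = 6)
1/(K(V(-20), C(15, 4)) - 43728) = 1/(6 - 43728) = 1/(-43722) = -1/43722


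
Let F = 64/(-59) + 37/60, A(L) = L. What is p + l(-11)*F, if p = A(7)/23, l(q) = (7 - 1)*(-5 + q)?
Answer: 306953/6785 ≈ 45.240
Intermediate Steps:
l(q) = -30 + 6*q (l(q) = 6*(-5 + q) = -30 + 6*q)
F = -1657/3540 (F = 64*(-1/59) + 37*(1/60) = -64/59 + 37/60 = -1657/3540 ≈ -0.46808)
p = 7/23 ≈ 0.30435
p + l(-11)*F = 7/23 + (-30 + 6*(-11))*(-1657/3540) = 7/23 + (-30 - 66)*(-1657/3540) = 7/23 - 96*(-1657/3540) = 7/23 + 13256/295 = 306953/6785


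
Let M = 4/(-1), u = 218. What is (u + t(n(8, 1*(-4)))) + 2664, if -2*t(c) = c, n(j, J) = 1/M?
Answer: 23057/8 ≈ 2882.1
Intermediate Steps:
M = -4 (M = 4*(-1) = -4)
n(j, J) = -1/4 (n(j, J) = 1/(-4) = -1/4)
t(c) = -c/2
(u + t(n(8, 1*(-4)))) + 2664 = (218 - 1/2*(-1/4)) + 2664 = (218 + 1/8) + 2664 = 1745/8 + 2664 = 23057/8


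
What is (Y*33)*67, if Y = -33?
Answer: -72963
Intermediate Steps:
(Y*33)*67 = -33*33*67 = -1089*67 = -72963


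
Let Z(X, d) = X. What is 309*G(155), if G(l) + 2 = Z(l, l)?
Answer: 47277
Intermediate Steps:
G(l) = -2 + l
309*G(155) = 309*(-2 + 155) = 309*153 = 47277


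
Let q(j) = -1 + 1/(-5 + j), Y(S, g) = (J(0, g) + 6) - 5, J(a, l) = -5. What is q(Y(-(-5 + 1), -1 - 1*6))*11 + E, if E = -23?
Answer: -317/9 ≈ -35.222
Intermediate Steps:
Y(S, g) = -4 (Y(S, g) = (-5 + 6) - 5 = 1 - 5 = -4)
q(Y(-(-5 + 1), -1 - 1*6))*11 + E = ((6 - 1*(-4))/(-5 - 4))*11 - 23 = ((6 + 4)/(-9))*11 - 23 = -1/9*10*11 - 23 = -10/9*11 - 23 = -110/9 - 23 = -317/9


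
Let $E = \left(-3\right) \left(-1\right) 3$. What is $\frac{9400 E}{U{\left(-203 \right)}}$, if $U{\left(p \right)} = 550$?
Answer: $\frac{1692}{11} \approx 153.82$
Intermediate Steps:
$E = 9$ ($E = 3 \cdot 3 = 9$)
$\frac{9400 E}{U{\left(-203 \right)}} = \frac{9400 \cdot 9}{550} = 84600 \cdot \frac{1}{550} = \frac{1692}{11}$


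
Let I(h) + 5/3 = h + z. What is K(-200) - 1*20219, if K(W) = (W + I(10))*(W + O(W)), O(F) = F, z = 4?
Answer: 164543/3 ≈ 54848.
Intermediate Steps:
I(h) = 7/3 + h (I(h) = -5/3 + (h + 4) = -5/3 + (4 + h) = 7/3 + h)
K(W) = 2*W*(37/3 + W) (K(W) = (W + (7/3 + 10))*(W + W) = (W + 37/3)*(2*W) = (37/3 + W)*(2*W) = 2*W*(37/3 + W))
K(-200) - 1*20219 = (⅔)*(-200)*(37 + 3*(-200)) - 1*20219 = (⅔)*(-200)*(37 - 600) - 20219 = (⅔)*(-200)*(-563) - 20219 = 225200/3 - 20219 = 164543/3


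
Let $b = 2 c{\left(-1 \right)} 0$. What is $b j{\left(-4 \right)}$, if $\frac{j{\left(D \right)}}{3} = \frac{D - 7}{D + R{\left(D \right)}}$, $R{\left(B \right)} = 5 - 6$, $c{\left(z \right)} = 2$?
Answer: $0$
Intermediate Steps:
$R{\left(B \right)} = -1$ ($R{\left(B \right)} = 5 - 6 = -1$)
$j{\left(D \right)} = \frac{3 \left(-7 + D\right)}{-1 + D}$ ($j{\left(D \right)} = 3 \frac{D - 7}{D - 1} = 3 \frac{-7 + D}{-1 + D} = \frac{3 \left(-7 + D\right)}{-1 + D}$)
$b = 0$ ($b = 2 \cdot 2 \cdot 0 = 4 \cdot 0 = 0$)
$b j{\left(-4 \right)} = 0 \frac{3 \left(-7 - 4\right)}{-1 - 4} = 0 \cdot 3 \frac{1}{-5} \left(-11\right) = 0 \cdot 3 \left(- \frac{1}{5}\right) \left(-11\right) = 0 \cdot \frac{33}{5} = 0$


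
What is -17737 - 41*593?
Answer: -42050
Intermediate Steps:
-17737 - 41*593 = -17737 - 1*24313 = -17737 - 24313 = -42050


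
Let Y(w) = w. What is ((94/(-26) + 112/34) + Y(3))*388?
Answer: 229696/221 ≈ 1039.3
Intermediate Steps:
((94/(-26) + 112/34) + Y(3))*388 = ((94/(-26) + 112/34) + 3)*388 = ((94*(-1/26) + 112*(1/34)) + 3)*388 = ((-47/13 + 56/17) + 3)*388 = (-71/221 + 3)*388 = (592/221)*388 = 229696/221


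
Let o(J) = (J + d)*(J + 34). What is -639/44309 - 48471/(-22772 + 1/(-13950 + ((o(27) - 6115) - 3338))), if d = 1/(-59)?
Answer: 2738250291238914/1295223825722651 ≈ 2.1141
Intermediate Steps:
d = -1/59 ≈ -0.016949
o(J) = (34 + J)*(-1/59 + J) (o(J) = (J - 1/59)*(J + 34) = (-1/59 + J)*(34 + J) = (34 + J)*(-1/59 + J))
-639/44309 - 48471/(-22772 + 1/(-13950 + ((o(27) - 6115) - 3338))) = -639/44309 - 48471/(-22772 + 1/(-13950 + (((-34/59 + 27**2 + (2005/59)*27) - 6115) - 3338))) = -639*1/44309 - 48471/(-22772 + 1/(-13950 + (((-34/59 + 729 + 54135/59) - 6115) - 3338))) = -639/44309 - 48471/(-22772 + 1/(-13950 + ((97112/59 - 6115) - 3338))) = -639/44309 - 48471/(-22772 + 1/(-13950 + (-263673/59 - 3338))) = -639/44309 - 48471/(-22772 + 1/(-13950 - 460615/59)) = -639/44309 - 48471/(-22772 + 1/(-1283665/59)) = -639/44309 - 48471/(-22772 - 59/1283665) = -639/44309 - 48471/(-29231619439/1283665) = -639/44309 - 48471*(-1283665/29231619439) = -639/44309 + 62220526215/29231619439 = 2738250291238914/1295223825722651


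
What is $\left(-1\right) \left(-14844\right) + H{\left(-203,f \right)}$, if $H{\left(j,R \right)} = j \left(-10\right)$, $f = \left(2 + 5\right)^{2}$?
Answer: $16874$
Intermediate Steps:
$f = 49$ ($f = 7^{2} = 49$)
$H{\left(j,R \right)} = - 10 j$
$\left(-1\right) \left(-14844\right) + H{\left(-203,f \right)} = \left(-1\right) \left(-14844\right) - -2030 = 14844 + 2030 = 16874$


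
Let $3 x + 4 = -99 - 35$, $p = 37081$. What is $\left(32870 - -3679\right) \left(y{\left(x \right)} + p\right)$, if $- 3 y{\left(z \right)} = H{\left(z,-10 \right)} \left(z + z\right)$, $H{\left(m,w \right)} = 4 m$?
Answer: $1149039645$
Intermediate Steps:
$x = -46$ ($x = - \frac{4}{3} + \frac{-99 - 35}{3} = - \frac{4}{3} + \frac{1}{3} \left(-134\right) = - \frac{4}{3} - \frac{134}{3} = -46$)
$y{\left(z \right)} = - \frac{8 z^{2}}{3}$ ($y{\left(z \right)} = - \frac{4 z \left(z + z\right)}{3} = - \frac{4 z 2 z}{3} = - \frac{8 z^{2}}{3}$)
$\left(32870 - -3679\right) \left(y{\left(x \right)} + p\right) = \left(32870 - -3679\right) \left(- \frac{8 \left(-46\right)^{2}}{3} + 37081\right) = \left(32870 + \left(-7416 + 11095\right)\right) \left(\left(- \frac{8}{3}\right) 2116 + 37081\right) = \left(32870 + 3679\right) \left(- \frac{16928}{3} + 37081\right) = 36549 \cdot \frac{94315}{3} = 1149039645$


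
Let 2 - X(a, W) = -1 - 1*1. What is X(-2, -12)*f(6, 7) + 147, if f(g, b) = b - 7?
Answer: 147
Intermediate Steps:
f(g, b) = -7 + b
X(a, W) = 4 (X(a, W) = 2 - (-1 - 1*1) = 2 - (-1 - 1) = 2 - 1*(-2) = 2 + 2 = 4)
X(-2, -12)*f(6, 7) + 147 = 4*(-7 + 7) + 147 = 4*0 + 147 = 0 + 147 = 147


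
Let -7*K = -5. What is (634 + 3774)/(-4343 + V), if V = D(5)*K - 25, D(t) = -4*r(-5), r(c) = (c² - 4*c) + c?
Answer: -3857/3922 ≈ -0.98343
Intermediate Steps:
r(c) = c² - 3*c
K = 5/7 (K = -⅐*(-5) = 5/7 ≈ 0.71429)
D(t) = -160 (D(t) = -(-20)*(-3 - 5) = -(-20)*(-8) = -4*40 = -160)
V = -975/7 (V = -160*5/7 - 25 = -800/7 - 25 = -975/7 ≈ -139.29)
(634 + 3774)/(-4343 + V) = (634 + 3774)/(-4343 - 975/7) = 4408/(-31376/7) = 4408*(-7/31376) = -3857/3922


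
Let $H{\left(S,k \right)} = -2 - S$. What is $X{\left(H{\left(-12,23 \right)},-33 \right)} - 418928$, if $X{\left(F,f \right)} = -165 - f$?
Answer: $-419060$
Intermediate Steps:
$X{\left(H{\left(-12,23 \right)},-33 \right)} - 418928 = \left(-165 - -33\right) - 418928 = \left(-165 + 33\right) - 418928 = -132 - 418928 = -419060$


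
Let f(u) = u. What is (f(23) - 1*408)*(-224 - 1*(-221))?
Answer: 1155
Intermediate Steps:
(f(23) - 1*408)*(-224 - 1*(-221)) = (23 - 1*408)*(-224 - 1*(-221)) = (23 - 408)*(-224 + 221) = -385*(-3) = 1155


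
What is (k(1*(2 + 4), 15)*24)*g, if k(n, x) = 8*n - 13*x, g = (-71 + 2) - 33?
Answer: 359856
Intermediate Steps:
g = -102 (g = -69 - 33 = -102)
k(n, x) = -13*x + 8*n
(k(1*(2 + 4), 15)*24)*g = ((-13*15 + 8*(1*(2 + 4)))*24)*(-102) = ((-195 + 8*(1*6))*24)*(-102) = ((-195 + 8*6)*24)*(-102) = ((-195 + 48)*24)*(-102) = -147*24*(-102) = -3528*(-102) = 359856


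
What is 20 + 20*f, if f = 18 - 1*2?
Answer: 340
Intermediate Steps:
f = 16 (f = 18 - 2 = 16)
20 + 20*f = 20 + 20*16 = 20 + 320 = 340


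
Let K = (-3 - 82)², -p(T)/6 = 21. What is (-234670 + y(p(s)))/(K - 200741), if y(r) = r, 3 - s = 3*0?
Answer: 58699/48379 ≈ 1.2133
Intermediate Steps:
s = 3 (s = 3 - 3*0 = 3 - 1*0 = 3 + 0 = 3)
p(T) = -126 (p(T) = -6*21 = -126)
K = 7225 (K = (-85)² = 7225)
(-234670 + y(p(s)))/(K - 200741) = (-234670 - 126)/(7225 - 200741) = -234796/(-193516) = -234796*(-1/193516) = 58699/48379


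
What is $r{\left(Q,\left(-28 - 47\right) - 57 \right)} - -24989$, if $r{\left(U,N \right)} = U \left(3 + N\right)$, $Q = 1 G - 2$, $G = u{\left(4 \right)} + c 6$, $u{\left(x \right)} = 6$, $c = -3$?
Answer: $26795$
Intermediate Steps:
$G = -12$ ($G = 6 - 18 = -12$)
$Q = -14$ ($Q = 1 \left(-12\right) - 2 = -12 - 2 = -14$)
$r{\left(Q,\left(-28 - 47\right) - 57 \right)} - -24989 = - 14 \left(3 - 132\right) - -24989 = - 14 \left(3 - 132\right) + 24989 = \left(-14\right) \left(-129\right) + 24989 = 1806 + 24989 = 26795$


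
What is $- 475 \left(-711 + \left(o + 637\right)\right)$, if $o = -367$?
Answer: $209475$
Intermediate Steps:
$- 475 \left(-711 + \left(o + 637\right)\right) = - 475 \left(-711 + \left(-367 + 637\right)\right) = - 475 \left(-711 + 270\right) = \left(-475\right) \left(-441\right) = 209475$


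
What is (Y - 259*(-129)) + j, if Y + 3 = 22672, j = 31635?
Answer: 87715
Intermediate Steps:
Y = 22669 (Y = -3 + 22672 = 22669)
(Y - 259*(-129)) + j = (22669 - 259*(-129)) + 31635 = (22669 + 33411) + 31635 = 56080 + 31635 = 87715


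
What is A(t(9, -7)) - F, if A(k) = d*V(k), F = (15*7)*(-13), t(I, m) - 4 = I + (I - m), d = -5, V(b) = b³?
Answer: -120580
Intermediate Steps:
t(I, m) = 4 - m + 2*I (t(I, m) = 4 + (I + (I - m)) = 4 + (-m + 2*I) = 4 - m + 2*I)
F = -1365 (F = 105*(-13) = -1365)
A(k) = -5*k³
A(t(9, -7)) - F = -5*(4 - 1*(-7) + 2*9)³ - 1*(-1365) = -5*(4 + 7 + 18)³ + 1365 = -5*29³ + 1365 = -5*24389 + 1365 = -121945 + 1365 = -120580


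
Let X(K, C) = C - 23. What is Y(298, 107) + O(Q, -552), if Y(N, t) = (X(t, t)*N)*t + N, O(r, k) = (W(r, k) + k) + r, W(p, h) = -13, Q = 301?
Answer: 2678458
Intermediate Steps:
X(K, C) = -23 + C
O(r, k) = -13 + k + r (O(r, k) = (-13 + k) + r = -13 + k + r)
Y(N, t) = N + N*t*(-23 + t) (Y(N, t) = ((-23 + t)*N)*t + N = (N*(-23 + t))*t + N = N*t*(-23 + t) + N = N + N*t*(-23 + t))
Y(298, 107) + O(Q, -552) = 298*(1 + 107*(-23 + 107)) + (-13 - 552 + 301) = 298*(1 + 107*84) - 264 = 298*(1 + 8988) - 264 = 298*8989 - 264 = 2678722 - 264 = 2678458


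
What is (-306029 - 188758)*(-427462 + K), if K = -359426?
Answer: 389341952856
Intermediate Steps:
(-306029 - 188758)*(-427462 + K) = (-306029 - 188758)*(-427462 - 359426) = -494787*(-786888) = 389341952856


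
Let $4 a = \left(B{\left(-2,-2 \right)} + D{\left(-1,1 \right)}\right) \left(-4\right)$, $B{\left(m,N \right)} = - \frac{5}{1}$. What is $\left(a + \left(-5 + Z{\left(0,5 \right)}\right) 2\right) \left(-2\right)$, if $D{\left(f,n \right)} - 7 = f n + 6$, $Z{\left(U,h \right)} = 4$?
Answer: $18$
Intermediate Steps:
$D{\left(f,n \right)} = 13 + f n$ ($D{\left(f,n \right)} = 7 + \left(f n + 6\right) = 7 + \left(6 + f n\right) = 13 + f n$)
$B{\left(m,N \right)} = -5$ ($B{\left(m,N \right)} = \left(-5\right) 1 = -5$)
$a = -7$ ($a = \frac{\left(-5 + \left(13 - 1\right)\right) \left(-4\right)}{4} = \frac{\left(-5 + 12\right) \left(-4\right)}{4} = \frac{7 \left(-4\right)}{4} = \frac{1}{4} \left(-28\right) = -7$)
$\left(a + \left(-5 + Z{\left(0,5 \right)}\right) 2\right) \left(-2\right) = \left(-7 + \left(-5 + 4\right) 2\right) \left(-2\right) = \left(-7 - 2\right) \left(-2\right) = \left(-9\right) \left(-2\right) = 18$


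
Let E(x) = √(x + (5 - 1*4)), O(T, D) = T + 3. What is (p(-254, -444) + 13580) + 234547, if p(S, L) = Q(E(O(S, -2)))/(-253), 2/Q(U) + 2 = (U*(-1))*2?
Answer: 15756808882/63503 - 5*I*√10/63503 ≈ 2.4813e+5 - 0.00024899*I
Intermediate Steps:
O(T, D) = 3 + T
E(x) = √(1 + x) (E(x) = √(x + (5 - 4)) = √(x + 1) = √(1 + x))
Q(U) = 2/(-2 - 2*U) (Q(U) = 2/(-2 + (U*(-1))*2) = 2/(-2 - U*2) = 2/(-2 - 2*U))
p(S, L) = 1/(253*(1 + √(4 + S))) (p(S, L) = -1/(1 + √(1 + (3 + S)))/(-253) = -1/(1 + √(4 + S))*(-1/253) = 1/(253*(1 + √(4 + S))))
(p(-254, -444) + 13580) + 234547 = (1/(253*(1 + √(4 - 254))) + 13580) + 234547 = (1/(253*(1 + √(-250))) + 13580) + 234547 = (1/(253*(1 + 5*I*√10)) + 13580) + 234547 = (13580 + 1/(253*(1 + 5*I*√10))) + 234547 = 248127 + 1/(253*(1 + 5*I*√10))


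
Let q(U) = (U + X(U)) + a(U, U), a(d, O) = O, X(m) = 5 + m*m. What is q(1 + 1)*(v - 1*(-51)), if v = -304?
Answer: -3289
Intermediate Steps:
X(m) = 5 + m²
q(U) = 5 + U² + 2*U (q(U) = (U + (5 + U²)) + U = (5 + U + U²) + U = 5 + U² + 2*U)
q(1 + 1)*(v - 1*(-51)) = (5 + (1 + 1)² + 2*(1 + 1))*(-304 - 1*(-51)) = (5 + 2² + 2*2)*(-304 + 51) = (5 + 4 + 4)*(-253) = 13*(-253) = -3289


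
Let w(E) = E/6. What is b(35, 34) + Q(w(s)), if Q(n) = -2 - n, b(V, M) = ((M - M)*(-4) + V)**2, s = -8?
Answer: 3673/3 ≈ 1224.3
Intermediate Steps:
w(E) = E/6 (w(E) = E*(1/6) = E/6)
b(V, M) = V**2 (b(V, M) = (0*(-4) + V)**2 = (0 + V)**2 = V**2)
b(35, 34) + Q(w(s)) = 35**2 + (-2 - (-8)/6) = 1225 + (-2 - 1*(-4/3)) = 1225 + (-2 + 4/3) = 1225 - 2/3 = 3673/3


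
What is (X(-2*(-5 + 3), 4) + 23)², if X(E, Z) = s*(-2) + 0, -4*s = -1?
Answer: 2025/4 ≈ 506.25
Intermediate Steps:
s = ¼ (s = -¼*(-1) = ¼ ≈ 0.25000)
X(E, Z) = -½ (X(E, Z) = (¼)*(-2) + 0 = -½ + 0 = -½)
(X(-2*(-5 + 3), 4) + 23)² = (-½ + 23)² = (45/2)² = 2025/4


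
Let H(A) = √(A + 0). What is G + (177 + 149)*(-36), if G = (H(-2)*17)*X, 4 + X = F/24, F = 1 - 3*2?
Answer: -11736 - 1717*I*√2/24 ≈ -11736.0 - 101.18*I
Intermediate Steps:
H(A) = √A
F = -5 (F = 1 - 6 = -5)
X = -101/24 (X = -4 - 5/24 = -101/24 ≈ -4.2083)
G = -1717*I*√2/24 (G = (√(-2)*17)*(-101/24) = ((I*√2)*17)*(-101/24) = (17*I*√2)*(-101/24) = -1717*I*√2/24 ≈ -101.18*I)
G + (177 + 149)*(-36) = -1717*I*√2/24 + (177 + 149)*(-36) = -1717*I*√2/24 + 326*(-36) = -1717*I*√2/24 - 11736 = -11736 - 1717*I*√2/24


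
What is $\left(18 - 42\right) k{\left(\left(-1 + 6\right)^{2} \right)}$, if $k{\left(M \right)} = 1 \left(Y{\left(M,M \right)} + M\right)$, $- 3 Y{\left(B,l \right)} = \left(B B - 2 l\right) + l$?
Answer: $4200$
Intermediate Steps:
$Y{\left(B,l \right)} = - \frac{B^{2}}{3} + \frac{l}{3}$ ($Y{\left(B,l \right)} = - \frac{\left(B B - 2 l\right) + l}{3} = - \frac{\left(B^{2} - 2 l\right) + l}{3} = - \frac{B^{2} - l}{3} = - \frac{B^{2}}{3} + \frac{l}{3}$)
$k{\left(M \right)} = - \frac{M^{2}}{3} + \frac{4 M}{3}$ ($k{\left(M \right)} = 1 \left(\left(- \frac{M^{2}}{3} + \frac{M}{3}\right) + M\right) = 1 \left(- \frac{M^{2}}{3} + \frac{4 M}{3}\right) = - \frac{M^{2}}{3} + \frac{4 M}{3}$)
$\left(18 - 42\right) k{\left(\left(-1 + 6\right)^{2} \right)} = \left(18 - 42\right) \frac{\left(-1 + 6\right)^{2} \left(4 - \left(-1 + 6\right)^{2}\right)}{3} = \left(18 - 42\right) \frac{5^{2} \left(4 - 5^{2}\right)}{3} = - 24 \cdot \frac{1}{3} \cdot 25 \left(4 - 25\right) = - 24 \cdot \frac{1}{3} \cdot 25 \left(-21\right) = \left(-24\right) \left(-175\right) = 4200$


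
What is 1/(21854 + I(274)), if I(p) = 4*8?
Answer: 1/21886 ≈ 4.5691e-5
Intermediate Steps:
I(p) = 32
1/(21854 + I(274)) = 1/(21854 + 32) = 1/21886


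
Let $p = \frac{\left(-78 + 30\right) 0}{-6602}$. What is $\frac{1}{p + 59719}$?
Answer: $\frac{1}{59719} \approx 1.6745 \cdot 10^{-5}$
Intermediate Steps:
$p = 0$ ($p = \left(-48\right) 0 \left(- \frac{1}{6602}\right) = 0 \left(- \frac{1}{6602}\right) = 0$)
$\frac{1}{p + 59719} = \frac{1}{0 + 59719} = \frac{1}{59719}$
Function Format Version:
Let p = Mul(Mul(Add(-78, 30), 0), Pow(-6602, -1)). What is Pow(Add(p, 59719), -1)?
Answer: Rational(1, 59719) ≈ 1.6745e-5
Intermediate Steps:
p = 0 (p = Mul(Mul(-48, 0), Rational(-1, 6602)) = Mul(0, Rational(-1, 6602)) = 0)
Pow(Add(p, 59719), -1) = Pow(Add(0, 59719), -1) = Pow(59719, -1) = Rational(1, 59719)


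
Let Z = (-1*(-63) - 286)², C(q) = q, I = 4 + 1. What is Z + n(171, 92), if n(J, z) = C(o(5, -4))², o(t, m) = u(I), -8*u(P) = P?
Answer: 3182681/64 ≈ 49729.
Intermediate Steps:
I = 5
u(P) = -P/8
o(t, m) = -5/8 (o(t, m) = -⅛*5 = -5/8)
Z = 49729 (Z = (63 - 286)² = (-223)² = 49729)
n(J, z) = 25/64 (n(J, z) = (-5/8)² = 25/64)
Z + n(171, 92) = 49729 + 25/64 = 3182681/64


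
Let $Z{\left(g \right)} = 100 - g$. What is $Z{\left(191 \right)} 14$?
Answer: $-1274$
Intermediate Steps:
$Z{\left(191 \right)} 14 = \left(100 - 191\right) 14 = \left(-91\right) 14 = -1274$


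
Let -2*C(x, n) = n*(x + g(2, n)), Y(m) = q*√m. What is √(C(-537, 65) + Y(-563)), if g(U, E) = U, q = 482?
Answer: √(69550 + 1928*I*√563)/2 ≈ 138.2 + 41.377*I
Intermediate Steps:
Y(m) = 482*√m
C(x, n) = -n*(2 + x)/2 (C(x, n) = -n*(x + 2)/2 = -n*(2 + x)/2)
√(C(-537, 65) + Y(-563)) = √(-½*65*(2 - 537) + 482*√(-563)) = √(-½*65*(-535) + 482*(I*√563)) = √(34775/2 + 482*I*√563)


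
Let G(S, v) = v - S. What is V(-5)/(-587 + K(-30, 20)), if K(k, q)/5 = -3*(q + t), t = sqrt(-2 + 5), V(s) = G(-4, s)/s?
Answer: -887/3930470 + 3*sqrt(3)/786094 ≈ -0.00021906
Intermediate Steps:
V(s) = (4 + s)/s (V(s) = (s - 1*(-4))/s = (s + 4)/s = (4 + s)/s)
t = sqrt(3) ≈ 1.7320
K(k, q) = -15*q - 15*sqrt(3) (K(k, q) = 5*(-3*(q + sqrt(3))) = 5*(-3*q - 3*sqrt(3)) = -15*q - 15*sqrt(3))
V(-5)/(-587 + K(-30, 20)) = ((4 - 5)/(-5))/(-587 + (-15*20 - 15*sqrt(3))) = (-1/5*(-1))/(-587 + (-300 - 15*sqrt(3))) = (1/5)/(-887 - 15*sqrt(3)) = 1/(5*(-887 - 15*sqrt(3)))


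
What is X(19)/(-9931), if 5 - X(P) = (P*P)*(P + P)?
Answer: 13713/9931 ≈ 1.3808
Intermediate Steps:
X(P) = 5 - 2*P³ (X(P) = 5 - P*P*(P + P) = 5 - P²*2*P = 5 - 2*P³)
X(19)/(-9931) = (5 - 2*19³)/(-9931) = (5 - 2*6859)*(-1/9931) = (5 - 13718)*(-1/9931) = -13713*(-1/9931) = 13713/9931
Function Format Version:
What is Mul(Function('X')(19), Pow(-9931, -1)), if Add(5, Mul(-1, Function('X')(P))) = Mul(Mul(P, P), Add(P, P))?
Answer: Rational(13713, 9931) ≈ 1.3808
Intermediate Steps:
Function('X')(P) = Add(5, Mul(-2, Pow(P, 3))) (Function('X')(P) = Add(5, Mul(-1, Mul(Mul(P, P), Add(P, P)))) = Add(5, Mul(-1, Mul(Pow(P, 2), Mul(2, P)))) = Add(5, Mul(-1, Mul(2, Pow(P, 3)))) = Add(5, Mul(-2, Pow(P, 3))))
Mul(Function('X')(19), Pow(-9931, -1)) = Mul(Add(5, Mul(-2, Pow(19, 3))), Pow(-9931, -1)) = Mul(Add(5, Mul(-2, 6859)), Rational(-1, 9931)) = Mul(Add(5, -13718), Rational(-1, 9931)) = Mul(-13713, Rational(-1, 9931)) = Rational(13713, 9931)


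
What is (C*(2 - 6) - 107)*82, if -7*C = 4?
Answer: -60106/7 ≈ -8586.6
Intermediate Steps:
C = -4/7 (C = -1/7*4 = -4/7 ≈ -0.57143)
(C*(2 - 6) - 107)*82 = (-4*(2 - 6)/7 - 107)*82 = (-4/7*(-4) - 107)*82 = (16/7 - 107)*82 = -733/7*82 = -60106/7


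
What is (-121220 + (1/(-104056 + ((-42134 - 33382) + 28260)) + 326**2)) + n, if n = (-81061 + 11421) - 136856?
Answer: -33506529281/151312 ≈ -2.2144e+5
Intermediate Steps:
n = -206496 (n = -69640 - 136856 = -206496)
(-121220 + (1/(-104056 + ((-42134 - 33382) + 28260)) + 326**2)) + n = (-121220 + (1/(-104056 + ((-42134 - 33382) + 28260)) + 326**2)) - 206496 = (-121220 + (1/(-104056 + (-75516 + 28260)) + 106276)) - 206496 = (-121220 + (1/(-104056 - 47256) + 106276)) - 206496 = (-121220 + (1/(-151312) + 106276)) - 206496 = (-121220 + (-1/151312 + 106276)) - 206496 = (-121220 + 16080834111/151312) - 206496 = -2261206529/151312 - 206496 = -33506529281/151312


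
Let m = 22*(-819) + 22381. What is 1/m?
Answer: 1/4363 ≈ 0.00022920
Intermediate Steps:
m = 4363 (m = -18018 + 22381 = 4363)
1/m = 1/4363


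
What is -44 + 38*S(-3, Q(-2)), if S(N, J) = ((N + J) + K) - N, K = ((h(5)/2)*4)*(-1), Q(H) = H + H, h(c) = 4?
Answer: -500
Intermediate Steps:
Q(H) = 2*H
K = -8 (K = ((4/2)*4)*(-1) = ((4*(½))*4)*(-1) = (2*4)*(-1) = 8*(-1) = -8)
S(N, J) = -8 + J (S(N, J) = ((N + J) - 8) - N = ((J + N) - 8) - N = (-8 + J + N) - N = -8 + J)
-44 + 38*S(-3, Q(-2)) = -44 + 38*(-8 + 2*(-2)) = -44 + 38*(-8 - 4) = -44 + 38*(-12) = -44 - 456 = -500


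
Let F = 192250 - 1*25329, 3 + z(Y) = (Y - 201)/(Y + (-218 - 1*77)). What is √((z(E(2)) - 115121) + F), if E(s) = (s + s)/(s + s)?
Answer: √22842777/21 ≈ 227.59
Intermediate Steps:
E(s) = 1 (E(s) = (2*s)/((2*s)) = (2*s)*(1/(2*s)) = 1)
z(Y) = -3 + (-201 + Y)/(-295 + Y) (z(Y) = -3 + (Y - 201)/(Y + (-218 - 1*77)) = -3 + (-201 + Y)/(Y + (-218 - 77)) = -3 + (-201 + Y)/(Y - 295) = -3 + (-201 + Y)/(-295 + Y))
F = 166921 (F = 192250 - 25329 = 166921)
√((z(E(2)) - 115121) + F) = √((2*(342 - 1*1)/(-295 + 1) - 115121) + 166921) = √((2*(342 - 1)/(-294) - 115121) + 166921) = √((2*(-1/294)*341 - 115121) + 166921) = √((-341/147 - 115121) + 166921) = √(-16923128/147 + 166921) = √(7614259/147) = √22842777/21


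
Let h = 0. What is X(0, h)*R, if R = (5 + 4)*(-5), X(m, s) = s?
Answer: 0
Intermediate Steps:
R = -45 (R = 9*(-5) = -45)
X(0, h)*R = 0*(-45) = 0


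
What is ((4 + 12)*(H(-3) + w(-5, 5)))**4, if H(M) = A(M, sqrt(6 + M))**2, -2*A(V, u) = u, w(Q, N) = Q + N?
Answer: 20736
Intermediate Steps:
w(Q, N) = N + Q
A(V, u) = -u/2
H(M) = 3/2 + M/4 (H(M) = (-sqrt(6 + M)/2)**2 = 3/2 + M/4)
((4 + 12)*(H(-3) + w(-5, 5)))**4 = ((4 + 12)*((3/2 + (1/4)*(-3)) + (5 - 5)))**4 = (16*((3/2 - 3/4) + 0))**4 = (16*(3/4 + 0))**4 = (16*(3/4))**4 = 12**4 = 20736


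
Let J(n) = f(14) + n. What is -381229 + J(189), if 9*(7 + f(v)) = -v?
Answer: -3429437/9 ≈ -3.8105e+5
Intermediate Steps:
f(v) = -7 - v/9 (f(v) = -7 + (-v)/9 = -7 - v/9)
J(n) = -77/9 + n (J(n) = (-7 - ⅑*14) + n = (-7 - 14/9) + n = -77/9 + n)
-381229 + J(189) = -381229 + (-77/9 + 189) = -381229 + 1624/9 = -3429437/9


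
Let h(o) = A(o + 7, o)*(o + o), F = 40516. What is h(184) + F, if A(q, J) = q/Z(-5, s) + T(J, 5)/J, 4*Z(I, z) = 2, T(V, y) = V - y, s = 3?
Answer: 181450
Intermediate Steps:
Z(I, z) = ½ (Z(I, z) = (¼)*2 = ½)
A(q, J) = 2*q + (-5 + J)/J (A(q, J) = q/(½) + (J - 1*5)/J = q*2 + (J - 5)/J = 2*q + (-5 + J)/J)
h(o) = 2*o*(15 - 5/o + 2*o) (h(o) = (1 - 5/o + 2*(o + 7))*(o + o) = (1 - 5/o + 2*(7 + o))*(2*o) = (1 - 5/o + (14 + 2*o))*(2*o) = (15 - 5/o + 2*o)*(2*o) = 2*o*(15 - 5/o + 2*o))
h(184) + F = (-10 + 4*184² + 30*184) + 40516 = (-10 + 4*33856 + 5520) + 40516 = (-10 + 135424 + 5520) + 40516 = 140934 + 40516 = 181450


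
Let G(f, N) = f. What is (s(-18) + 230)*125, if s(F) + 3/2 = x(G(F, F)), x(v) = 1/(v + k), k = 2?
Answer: 456875/16 ≈ 28555.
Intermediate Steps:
x(v) = 1/(2 + v) (x(v) = 1/(v + 2) = 1/(2 + v))
s(F) = -3/2 + 1/(2 + F)
(s(-18) + 230)*125 = ((-4 - 3*(-18))/(2*(2 - 18)) + 230)*125 = ((½)*(-4 + 54)/(-16) + 230)*125 = ((½)*(-1/16)*50 + 230)*125 = (-25/16 + 230)*125 = (3655/16)*125 = 456875/16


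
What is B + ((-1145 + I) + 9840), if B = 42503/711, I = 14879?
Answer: 16803617/711 ≈ 23634.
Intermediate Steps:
B = 42503/711 (B = 42503*(1/711) = 42503/711 ≈ 59.779)
B + ((-1145 + I) + 9840) = 42503/711 + ((-1145 + 14879) + 9840) = 42503/711 + (13734 + 9840) = 42503/711 + 23574 = 16803617/711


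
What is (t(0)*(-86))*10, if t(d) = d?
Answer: 0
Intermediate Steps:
(t(0)*(-86))*10 = (0*(-86))*10 = 0*10 = 0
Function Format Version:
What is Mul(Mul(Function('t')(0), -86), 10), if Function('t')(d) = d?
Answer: 0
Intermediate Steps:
Mul(Mul(Function('t')(0), -86), 10) = Mul(Mul(0, -86), 10) = Mul(0, 10) = 0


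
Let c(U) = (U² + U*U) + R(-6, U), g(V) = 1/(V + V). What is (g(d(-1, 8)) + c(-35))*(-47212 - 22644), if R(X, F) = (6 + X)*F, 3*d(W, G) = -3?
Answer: -171112272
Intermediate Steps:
d(W, G) = -1 (d(W, G) = (⅓)*(-3) = -1)
g(V) = 1/(2*V)
R(X, F) = F*(6 + X)
c(U) = 2*U² (c(U) = (U² + U*U) + U*(6 - 6) = (U² + U²) + U*0 = 2*U² + 0 = 2*U²)
(g(d(-1, 8)) + c(-35))*(-47212 - 22644) = ((½)/(-1) + 2*(-35)²)*(-47212 - 22644) = ((½)*(-1) + 2*1225)*(-69856) = (-½ + 2450)*(-69856) = (4899/2)*(-69856) = -171112272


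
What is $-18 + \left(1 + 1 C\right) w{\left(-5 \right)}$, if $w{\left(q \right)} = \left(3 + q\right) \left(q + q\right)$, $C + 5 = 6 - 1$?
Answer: $2$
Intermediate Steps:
$C = 0$ ($C = -5 + \left(6 - 1\right) = -5 + 5 = 0$)
$w{\left(q \right)} = 2 q \left(3 + q\right)$ ($w{\left(q \right)} = \left(3 + q\right) 2 q = 2 q \left(3 + q\right)$)
$-18 + \left(1 + 1 C\right) w{\left(-5 \right)} = -18 + \left(1 + 1 \cdot 0\right) 2 \left(-5\right) \left(3 - 5\right) = -18 + \left(1 + 0\right) 2 \left(-5\right) \left(-2\right) = -18 + 1 \cdot 20 = -18 + 20 = 2$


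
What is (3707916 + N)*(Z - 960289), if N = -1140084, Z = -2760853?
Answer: -9555267504144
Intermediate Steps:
(3707916 + N)*(Z - 960289) = (3707916 - 1140084)*(-2760853 - 960289) = 2567832*(-3721142) = -9555267504144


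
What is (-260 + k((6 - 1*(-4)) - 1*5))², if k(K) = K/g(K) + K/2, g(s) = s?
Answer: 263169/4 ≈ 65792.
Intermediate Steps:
k(K) = 1 + K/2 (k(K) = K/K + K/2 = 1 + K*(½) = 1 + K/2)
(-260 + k((6 - 1*(-4)) - 1*5))² = (-260 + (1 + ((6 - 1*(-4)) - 1*5)/2))² = (-260 + (1 + ((6 + 4) - 5)/2))² = (-260 + (1 + (10 - 5)/2))² = (-260 + (1 + (½)*5))² = (-260 + (1 + 5/2))² = (-260 + 7/2)² = (-513/2)² = 263169/4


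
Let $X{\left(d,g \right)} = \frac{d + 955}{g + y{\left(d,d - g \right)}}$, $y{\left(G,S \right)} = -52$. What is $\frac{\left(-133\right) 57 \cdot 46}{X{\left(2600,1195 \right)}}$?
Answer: $- \frac{44288202}{395} \approx -1.1212 \cdot 10^{5}$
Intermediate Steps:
$X{\left(d,g \right)} = \frac{955 + d}{-52 + g}$ ($X{\left(d,g \right)} = \frac{d + 955}{g - 52} = \frac{955 + d}{-52 + g}$)
$\frac{\left(-133\right) 57 \cdot 46}{X{\left(2600,1195 \right)}} = \frac{\left(-133\right) 57 \cdot 46}{\frac{1}{-52 + 1195} \left(955 + 2600\right)} = \frac{\left(-7581\right) 46}{\frac{1}{1143} \cdot 3555} = - \frac{348726}{\frac{1}{1143} \cdot 3555} = - \frac{348726}{\frac{395}{127}} = \left(-348726\right) \frac{127}{395} = - \frac{44288202}{395}$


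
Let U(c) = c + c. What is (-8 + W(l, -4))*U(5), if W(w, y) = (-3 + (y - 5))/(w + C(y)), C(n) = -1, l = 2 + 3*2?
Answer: -680/7 ≈ -97.143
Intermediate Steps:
l = 8 (l = 2 + 6 = 8)
U(c) = 2*c
W(w, y) = (-8 + y)/(-1 + w) (W(w, y) = (-3 + (y - 5))/(w - 1) = (-3 + (-5 + y))/(-1 + w) = (-8 + y)/(-1 + w))
(-8 + W(l, -4))*U(5) = (-8 + (-8 - 4)/(-1 + 8))*(2*5) = (-8 - 12/7)*10 = -68/7*10 = -680/7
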